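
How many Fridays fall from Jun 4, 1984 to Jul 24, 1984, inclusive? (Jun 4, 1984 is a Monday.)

Jun 4, 1984 is a Monday; the first Friday on or after it is Jun 8, 1984 (4 days later).
From Jun 8, 1984 to Jul 24, 1984: 22 + 24 = 46 days (rest of Jun, Jul).
46 ÷ 7 = 6 full weeks with remainder 4, so 6 more Fridays after the first → 7.

7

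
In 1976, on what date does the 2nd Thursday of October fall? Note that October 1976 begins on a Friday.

October 1976 begins on a Friday, so the first Thursday is October 7 (6 days later).
The 2nd Thursday is 1 weeks later: 7 + 7 = 14.

1976-10-14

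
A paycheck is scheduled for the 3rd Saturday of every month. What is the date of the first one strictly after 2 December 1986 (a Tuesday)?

December 1986 starts on a Monday; its first Saturday is the 6th, so the 3rd Saturday is the 20th — 20 December 1986.
20 December 1986 is after 2 December 1986, so that is the next one.

20 December 1986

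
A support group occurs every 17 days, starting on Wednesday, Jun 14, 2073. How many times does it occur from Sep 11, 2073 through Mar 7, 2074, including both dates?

Occurrences land 17·i days after Jun 14, 2073 for i = 0, 1, 2, …
Sep 11, 2073 is 89 days after the start; 89 ÷ 17 = 5 remainder 4; since the remainder is 4, round up to i = 6. First occurrence in the window: #7 on Sep 24, 2073 (6×17 = 102 days in).
Mar 7, 2074 is 266 days after the start; 266 ÷ 17 = 15 remainder 11. Last occurrence in the window: #16 on Feb 24, 2074.
Occurrences #7 through #16: 10 in total.

10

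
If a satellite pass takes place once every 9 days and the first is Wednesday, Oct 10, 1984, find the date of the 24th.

The 24th occurrence is 23 intervals after the first: 23 × 9 = 207 days after Oct 10, 1984.
Oct has 31 days — 21 days to the end of Oct leaves 186.
Nov has 30 days (156 left).
Dec has 31 days (125 left).
Jan has 31 days (94 left).
Feb has 28 days (66 left).
Mar has 31 days (35 left).
Apr has 30 days (5 left).
5 days into May → May 5, 1985.

May 5, 1985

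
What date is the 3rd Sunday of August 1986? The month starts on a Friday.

1986-08-17

August 1986 begins on a Friday, so the first Sunday is August 3 (2 days later).
The 3rd Sunday is 2 weeks later: 3 + 14 = 17.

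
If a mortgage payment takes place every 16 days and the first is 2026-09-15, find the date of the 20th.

The 20th occurrence is 19 intervals after the first: 19 × 16 = 304 days after 2026-09-15.
September has 30 days — 15 days to the end of September leaves 289.
October has 31 days (258 left).
November has 30 days (228 left).
December has 31 days (197 left).
January has 31 days (166 left).
February has 28 days (138 left).
March has 31 days (107 left).
April has 30 days (77 left).
May has 31 days (46 left).
June has 30 days (16 left).
16 days into July → 2027-07-16.

2027-07-16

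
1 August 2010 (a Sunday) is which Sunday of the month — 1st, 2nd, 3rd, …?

1st

Day 1 falls in week ⌈1/7⌉ of the month.
Days 1–7 hold the 1st Sunday, 8–14 the 2nd, 15–21 the 3rd, 22–28 the 4th, 29–31 the 5th.
1 is in the range for the 1st.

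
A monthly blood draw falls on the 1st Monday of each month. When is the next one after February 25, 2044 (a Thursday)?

February 2044 starts on a Monday, so its 1st Monday is February 1, 2044.
That is not after February 25, 2044, so look at March 2044.
March 2044 starts on a Tuesday, so its 1st Monday is March 7, 2044 (6 days in).

March 7, 2044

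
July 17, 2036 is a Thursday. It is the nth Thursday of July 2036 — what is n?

3rd

Day 17 falls in week ⌈17/7⌉ of the month.
Days 1–7 hold the 1st Thursday, 8–14 the 2nd, 15–21 the 3rd, 22–28 the 4th, 29–31 the 5th.
17 is in the range for the 3rd.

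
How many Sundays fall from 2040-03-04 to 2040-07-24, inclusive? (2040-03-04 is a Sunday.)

21

2040-03-04 is a Sunday; the first Sunday on or after it is 2040-03-04.
From 2040-03-04 to 2040-07-24: 27 + 30 + 31 + 30 + 24 = 142 days (rest of March, April, May, June, July).
142 ÷ 7 = 20 full weeks with remainder 2, so 20 more Sundays after the first → 21.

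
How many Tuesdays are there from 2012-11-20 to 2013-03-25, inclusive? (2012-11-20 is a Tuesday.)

2012-11-20 is a Tuesday; the first Tuesday on or after it is 2012-11-20.
From 2012-11-20 to 2013-03-25: 10 + 31 + 31 + 28 + 25 = 125 days (rest of November, December, January, February, March).
125 ÷ 7 = 17 full weeks with remainder 6, so 17 more Tuesdays after the first → 18.

18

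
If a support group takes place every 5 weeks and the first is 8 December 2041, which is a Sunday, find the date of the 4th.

23 March 2042

The 4th occurrence is 3 intervals after the first: 3 × 35 = 105 days after 8 December 2041.
December has 31 days — 23 days to the end of December leaves 82.
January has 31 days (51 left).
February has 28 days (23 left).
23 days into March → 23 March 2042.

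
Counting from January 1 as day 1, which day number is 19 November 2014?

323

Days in months before November: 31 + 28 + 31 + 30 + 31 + 30 + 31 + 31 + 30 + 31 = 304.
Plus 19 days into November → day 323.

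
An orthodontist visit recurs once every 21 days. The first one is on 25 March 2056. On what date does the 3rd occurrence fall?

The 3rd occurrence is 2 intervals after the first: 2 × 21 = 42 days after 25 March 2056.
March has 31 days — 6 days to the end of March leaves 36.
April has 30 days (6 left).
6 days into May → 6 May 2056.

6 May 2056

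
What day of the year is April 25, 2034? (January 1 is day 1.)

Days in months before April: 31 + 28 + 31 = 90.
Plus 25 days into April → day 115.

115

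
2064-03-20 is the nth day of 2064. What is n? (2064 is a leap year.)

Days in months before March: 31 + 29 = 60.
Plus 20 days into March → day 80.

80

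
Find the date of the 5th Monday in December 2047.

The first Monday of December 2047 is December 2.
The 5th Monday is 4 weeks later: 2 + 28 = 30.

30 December 2047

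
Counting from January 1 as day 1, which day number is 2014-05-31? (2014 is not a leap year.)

151

Days in months before May: 31 + 28 + 31 + 30 = 120.
Plus 31 days into May → day 151.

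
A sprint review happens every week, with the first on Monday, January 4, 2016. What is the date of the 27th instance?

July 4, 2016

The 27th occurrence is 26 intervals after the first: 26 × 7 = 182 days after January 4, 2016.
January has 31 days — 27 days to the end of January leaves 155.
February has 29 days (126 left).
March has 31 days (95 left).
April has 30 days (65 left).
May has 31 days (34 left).
June has 30 days (4 left).
4 days into July → July 4, 2016.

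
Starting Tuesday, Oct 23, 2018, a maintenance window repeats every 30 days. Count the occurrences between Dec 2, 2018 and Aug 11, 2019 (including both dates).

Occurrences land 30·i days after Oct 23, 2018 for i = 0, 1, 2, …
Dec 2, 2018 is 40 days after the start; 40 ÷ 30 = 1 remainder 10; since the remainder is 10, round up to i = 2. First occurrence in the window: #3 on Dec 22, 2018 (2×30 = 60 days in).
Aug 11, 2019 is 292 days after the start; 292 ÷ 30 = 9 remainder 22. Last occurrence in the window: #10 on Jul 20, 2019.
Occurrences #3 through #10: 8 in total.

8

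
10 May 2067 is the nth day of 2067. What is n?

Days in months before May: 31 + 28 + 31 + 30 = 120.
Plus 10 days into May → day 130.

130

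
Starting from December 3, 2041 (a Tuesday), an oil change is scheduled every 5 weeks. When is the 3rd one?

The 3rd occurrence is 2 intervals after the first: 2 × 35 = 70 days after December 3, 2041.
December has 31 days — 28 days to the end of December leaves 42.
January has 31 days (11 left).
11 days into February → February 11, 2042.

February 11, 2042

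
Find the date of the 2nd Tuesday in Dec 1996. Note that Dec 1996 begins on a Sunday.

Dec 1996 begins on a Sunday, so the first Tuesday is Dec 3 (2 days later).
The 2nd Tuesday is 1 weeks later: 3 + 7 = 10.

Dec 10, 1996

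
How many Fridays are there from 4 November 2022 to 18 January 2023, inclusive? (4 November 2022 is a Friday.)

11

4 November 2022 is a Friday; the first Friday on or after it is 4 November 2022.
From 4 November 2022 to 18 January 2023: 26 + 31 + 18 = 75 days (rest of November, December, January).
75 ÷ 7 = 10 full weeks with remainder 5, so 10 more Fridays after the first → 11.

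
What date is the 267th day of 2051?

Sep 24, 2051

Jan has 31 days (267 − 31 = 236 remain).
Feb has 28 days (236 − 28 = 208 remain).
Mar has 31 days (208 − 31 = 177 remain).
Apr has 30 days (177 − 30 = 147 remain).
May has 31 days (147 − 31 = 116 remain).
Jun has 30 days (116 − 30 = 86 remain).
Jul has 31 days (86 − 31 = 55 remain).
Aug has 31 days (55 − 31 = 24 remain).
24 into Sep → Sep 24.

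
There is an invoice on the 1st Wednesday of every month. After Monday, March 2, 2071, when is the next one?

March 4, 2071

March 2071 starts on a Sunday, so its 1st Wednesday is March 4, 2071 (3 days in).
March 4, 2071 is after March 2, 2071, so that is the next one.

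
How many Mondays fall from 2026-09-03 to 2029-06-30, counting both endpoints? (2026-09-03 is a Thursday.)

147

2026-09-03 is a Thursday; the first Monday on or after it is 2026-09-07 (4 days later).
From 2026-09-07 to 2029-06-30: 115 + 365 + 366 + 181 = 1027 days (rest of 2026, 2027, 2028, to 2029-06-30 in 2029).
1027 ÷ 7 = 146 full weeks with remainder 5, so 146 more Mondays after the first → 147.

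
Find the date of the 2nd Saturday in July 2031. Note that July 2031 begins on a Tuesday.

July 12, 2031

July 2031 begins on a Tuesday, so the first Saturday is July 5 (4 days later).
The 2nd Saturday is 1 weeks later: 5 + 7 = 12.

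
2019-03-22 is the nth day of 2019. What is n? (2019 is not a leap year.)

Days in months before March: 31 + 28 = 59.
Plus 22 days into March → day 81.

81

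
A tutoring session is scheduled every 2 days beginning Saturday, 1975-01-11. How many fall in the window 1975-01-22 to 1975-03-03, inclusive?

Occurrences land 2·i days after 1975-01-11 for i = 0, 1, 2, …
1975-01-22 is 11 days after the start; 11 ÷ 2 = 5 remainder 1; since the remainder is 1, round up to i = 6. First occurrence in the window: #7 on 1975-01-23 (6×2 = 12 days in).
1975-03-03 is 51 days after the start; 51 ÷ 2 = 25 remainder 1. Last occurrence in the window: #26 on 1975-03-02.
Occurrences #7 through #26: 20 in total.

20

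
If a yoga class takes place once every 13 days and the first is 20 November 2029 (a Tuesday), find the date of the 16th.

The 16th occurrence is 15 intervals after the first: 15 × 13 = 195 days after 20 November 2029.
November has 30 days — 10 days to the end of November leaves 185.
December has 31 days (154 left).
January has 31 days (123 left).
February has 28 days (95 left).
March has 31 days (64 left).
April has 30 days (34 left).
May has 31 days (3 left).
3 days into June → 3 June 2030.

3 June 2030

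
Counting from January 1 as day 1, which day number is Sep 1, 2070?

Days in months before Sep: 31 + 28 + 31 + 30 + 31 + 30 + 31 + 31 = 243.
Plus 1 day into Sep → day 244.

244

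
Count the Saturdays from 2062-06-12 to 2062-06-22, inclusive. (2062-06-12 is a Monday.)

1

2062-06-12 is a Monday; the first Saturday on or after it is 2062-06-17 (5 days later).
From 2062-06-17 to 2062-06-22 is 22 − 17 = 5 days.
5 ÷ 7 = 0 full weeks with remainder 5, so 0 more Saturdays after the first → 1.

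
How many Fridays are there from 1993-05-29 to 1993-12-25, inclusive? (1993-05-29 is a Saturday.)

30

1993-05-29 is a Saturday; the first Friday on or after it is 1993-06-04 (6 days later).
From 1993-06-04 to 1993-12-25: 26 + 31 + 31 + 30 + 31 + 30 + 25 = 204 days (rest of June, July, August, September, October, November, December).
204 ÷ 7 = 29 full weeks with remainder 1, so 29 more Fridays after the first → 30.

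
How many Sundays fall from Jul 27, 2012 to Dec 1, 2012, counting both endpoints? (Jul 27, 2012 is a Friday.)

Jul 27, 2012 is a Friday; the first Sunday on or after it is Jul 29, 2012 (2 days later).
From Jul 29, 2012 to Dec 1, 2012: 2 + 31 + 30 + 31 + 30 + 1 = 125 days (rest of Jul, Aug, Sep, Oct, Nov, Dec).
125 ÷ 7 = 17 full weeks with remainder 6, so 17 more Sundays after the first → 18.

18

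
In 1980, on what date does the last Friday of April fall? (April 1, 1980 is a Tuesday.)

1980-04-25

April 1980 begins on a Tuesday, so the first Friday is April 4 (3 days later).
April 1980 has 30 days. Adding weeks: 4, 11, 18, 25 — the last one ≤ 30 is the 25th.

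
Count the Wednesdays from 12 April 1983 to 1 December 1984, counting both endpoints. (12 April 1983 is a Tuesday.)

12 April 1983 is a Tuesday; the first Wednesday on or after it is 13 April 1983 (1 day later).
From 13 April 1983 to 1 December 1984: 262 + 336 = 598 days (rest of 1983, to 1 December 1984 in 1984).
598 ÷ 7 = 85 full weeks with remainder 3, so 85 more Wednesdays after the first → 86.

86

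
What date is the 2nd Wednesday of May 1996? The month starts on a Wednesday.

May 1996 begins on a Wednesday, so the first Wednesday is May 1.
The 2nd Wednesday is 1 weeks later: 1 + 7 = 8.

1996-05-08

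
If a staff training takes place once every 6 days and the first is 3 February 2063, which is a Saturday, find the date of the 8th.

The 8th occurrence is 7 intervals after the first: 7 × 6 = 42 days after 3 February 2063.
February has 28 days — 25 days to the end of February leaves 17.
17 days into March → 17 March 2063.

17 March 2063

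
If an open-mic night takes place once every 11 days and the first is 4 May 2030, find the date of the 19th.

The 19th occurrence is 18 intervals after the first: 18 × 11 = 198 days after 4 May 2030.
May has 31 days — 27 days to the end of May leaves 171.
June has 30 days (141 left).
July has 31 days (110 left).
August has 31 days (79 left).
September has 30 days (49 left).
October has 31 days (18 left).
18 days into November → 18 November 2030.

18 November 2030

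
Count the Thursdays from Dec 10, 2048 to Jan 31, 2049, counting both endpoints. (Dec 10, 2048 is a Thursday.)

8

Dec 10, 2048 is a Thursday; the first Thursday on or after it is Dec 10, 2048.
From Dec 10, 2048 to Jan 31, 2049: 21 + 31 = 52 days (rest of Dec, Jan).
52 ÷ 7 = 7 full weeks with remainder 3, so 7 more Thursdays after the first → 8.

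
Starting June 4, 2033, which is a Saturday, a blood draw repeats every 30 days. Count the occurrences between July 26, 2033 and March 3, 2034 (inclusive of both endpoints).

8

Occurrences land 30·i days after June 4, 2033 for i = 0, 1, 2, …
July 26, 2033 is 52 days after the start; 52 ÷ 30 = 1 remainder 22; since the remainder is 22, round up to i = 2. First occurrence in the window: #3 on August 3, 2033 (2×30 = 60 days in).
March 3, 2034 is 272 days after the start; 272 ÷ 30 = 9 remainder 2. Last occurrence in the window: #10 on March 1, 2034.
Occurrences #3 through #10: 8 in total.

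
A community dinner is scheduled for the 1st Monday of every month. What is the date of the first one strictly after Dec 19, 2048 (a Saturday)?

Dec 2048 starts on a Tuesday, so its 1st Monday is Dec 7, 2048 (6 days in).
That is not after Dec 19, 2048, so look at Jan 2049.
Jan 2049 starts on a Friday, so its 1st Monday is Jan 4, 2049 (3 days in).

Jan 4, 2049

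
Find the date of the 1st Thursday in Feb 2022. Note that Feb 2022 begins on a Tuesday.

Feb 2022 begins on a Tuesday, so the first Thursday is Feb 3 (2 days later).

Feb 3, 2022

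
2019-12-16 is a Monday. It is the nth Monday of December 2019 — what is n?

3rd

Day 16 falls in week ⌈16/7⌉ of the month.
Days 1–7 hold the 1st Monday, 8–14 the 2nd, 15–21 the 3rd, 22–28 the 4th, 29–31 the 5th.
16 is in the range for the 3rd.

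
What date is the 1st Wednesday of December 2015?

The first Wednesday of December 2015 is December 2.

December 2, 2015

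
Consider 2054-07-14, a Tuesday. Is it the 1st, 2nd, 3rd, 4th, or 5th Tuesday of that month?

2nd

Day 14 falls in week ⌈14/7⌉ of the month.
Days 1–7 hold the 1st Tuesday, 8–14 the 2nd, 15–21 the 3rd, 22–28 the 4th, 29–31 the 5th.
14 is in the range for the 2nd.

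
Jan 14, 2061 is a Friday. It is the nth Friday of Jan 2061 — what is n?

Day 14 falls in week ⌈14/7⌉ of the month.
Days 1–7 hold the 1st Friday, 8–14 the 2nd, 15–21 the 3rd, 22–28 the 4th, 29–31 the 5th.
14 is in the range for the 2nd.

2nd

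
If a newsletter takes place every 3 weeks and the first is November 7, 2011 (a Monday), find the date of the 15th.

The 15th occurrence is 14 intervals after the first: 14 × 21 = 294 days after November 7, 2011.
November has 30 days — 23 days to the end of November leaves 271.
December has 31 days (240 left).
January has 31 days (209 left).
February has 29 days (180 left).
March has 31 days (149 left).
April has 30 days (119 left).
May has 31 days (88 left).
June has 30 days (58 left).
July has 31 days (27 left).
27 days into August → August 27, 2012.

August 27, 2012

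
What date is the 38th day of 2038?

7 February 2038

January has 31 days (38 − 31 = 7 remain).
7 into February → February 7.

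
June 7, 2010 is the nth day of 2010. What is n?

158

Days in months before June: 31 + 28 + 31 + 30 + 31 = 151.
Plus 7 days into June → day 158.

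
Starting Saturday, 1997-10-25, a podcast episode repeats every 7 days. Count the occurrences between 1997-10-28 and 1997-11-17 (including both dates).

Occurrences land 7·i days after 1997-10-25 for i = 0, 1, 2, …
1997-10-28 is 3 days after the start; 3 ÷ 7 = 0 remainder 3; since the remainder is 3, round up to i = 1. First occurrence in the window: #2 on 1997-11-01 (1×7 = 7 days in).
1997-11-17 is 23 days after the start; 23 ÷ 7 = 3 remainder 2. Last occurrence in the window: #4 on 1997-11-15.
Occurrences #2 through #4: 3 in total.

3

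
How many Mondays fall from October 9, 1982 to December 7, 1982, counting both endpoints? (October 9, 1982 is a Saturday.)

9

October 9, 1982 is a Saturday; the first Monday on or after it is October 11, 1982 (2 days later).
From October 11, 1982 to December 7, 1982: 20 + 30 + 7 = 57 days (rest of October, November, December).
57 ÷ 7 = 8 full weeks with remainder 1, so 8 more Mondays after the first → 9.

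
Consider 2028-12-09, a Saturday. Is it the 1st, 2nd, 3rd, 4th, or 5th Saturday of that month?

2nd

Day 9 falls in week ⌈9/7⌉ of the month.
Days 1–7 hold the 1st Saturday, 8–14 the 2nd, 15–21 the 3rd, 22–28 the 4th, 29–31 the 5th.
9 is in the range for the 2nd.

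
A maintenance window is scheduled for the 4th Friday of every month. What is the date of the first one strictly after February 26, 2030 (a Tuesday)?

March 22, 2030

February 2030 starts on a Friday; its first Friday is the 1st, so the 4th Friday is the 22nd — February 22, 2030.
That is not after February 26, 2030, so look at March 2030.
March 2030 starts on a Friday; its first Friday is the 1st, so the 4th Friday is the 22nd — March 22, 2030.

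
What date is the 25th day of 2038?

25 into Jan → Jan 25.

Jan 25, 2038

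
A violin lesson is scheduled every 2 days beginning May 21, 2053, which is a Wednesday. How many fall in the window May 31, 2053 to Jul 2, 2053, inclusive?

Occurrences land 2·i days after May 21, 2053 for i = 0, 1, 2, …
May 31, 2053 is 10 days after the start; 10 ÷ 2 = 5 remainder 0. First occurrence in the window: #6 on May 31, 2053 (5×2 = 10 days in).
Jul 2, 2053 is 42 days after the start; 42 ÷ 2 = 21 remainder 0. Last occurrence in the window: #22 on Jul 2, 2053.
Occurrences #6 through #22: 17 in total.

17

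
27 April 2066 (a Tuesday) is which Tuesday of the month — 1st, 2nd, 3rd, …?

Day 27 falls in week ⌈27/7⌉ of the month.
Days 1–7 hold the 1st Tuesday, 8–14 the 2nd, 15–21 the 3rd, 22–28 the 4th, 29–31 the 5th.
27 is in the range for the 4th.

4th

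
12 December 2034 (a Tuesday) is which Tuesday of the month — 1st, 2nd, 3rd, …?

Day 12 falls in week ⌈12/7⌉ of the month.
Days 1–7 hold the 1st Tuesday, 8–14 the 2nd, 15–21 the 3rd, 22–28 the 4th, 29–31 the 5th.
12 is in the range for the 2nd.

2nd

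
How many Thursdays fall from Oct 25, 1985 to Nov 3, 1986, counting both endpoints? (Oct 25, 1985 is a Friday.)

53

Oct 25, 1985 is a Friday; the first Thursday on or after it is Oct 31, 1985 (6 days later).
From Oct 31, 1985 to Nov 3, 1986: 61 + 307 = 368 days (rest of 1985, to Nov 3, 1986 in 1986).
368 ÷ 7 = 52 full weeks with remainder 4, so 52 more Thursdays after the first → 53.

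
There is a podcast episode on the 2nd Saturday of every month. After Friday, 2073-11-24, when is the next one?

2073-12-09

November 2073 starts on a Wednesday; its first Saturday is the 4th, so the 2nd Saturday is the 11th — 2073-11-11.
That is not after 2073-11-24, so look at December 2073.
December 2073 starts on a Friday; its first Saturday is the 2nd, so the 2nd Saturday is the 9th — 2073-12-09.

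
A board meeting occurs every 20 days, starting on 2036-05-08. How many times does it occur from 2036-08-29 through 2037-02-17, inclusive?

9

Occurrences land 20·i days after 2036-05-08 for i = 0, 1, 2, …
2036-08-29 is 113 days after the start; 113 ÷ 20 = 5 remainder 13; since the remainder is 13, round up to i = 6. First occurrence in the window: #7 on 2036-09-05 (6×20 = 120 days in).
2037-02-17 is 285 days after the start; 285 ÷ 20 = 14 remainder 5. Last occurrence in the window: #15 on 2037-02-12.
Occurrences #7 through #15: 9 in total.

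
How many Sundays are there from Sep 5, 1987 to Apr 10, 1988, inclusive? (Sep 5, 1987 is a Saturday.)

32

Sep 5, 1987 is a Saturday; the first Sunday on or after it is Sep 6, 1987 (1 day later).
From Sep 6, 1987 to Apr 10, 1988: 24 + 31 + 30 + 31 + 31 + 29 + 31 + 10 = 217 days (rest of Sep, Oct, Nov, Dec, Jan, Feb, Mar, Apr).
217 ÷ 7 = 31 full weeks with remainder 0, so 31 more Sundays after the first → 32.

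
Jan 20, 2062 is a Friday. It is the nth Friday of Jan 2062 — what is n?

Day 20 falls in week ⌈20/7⌉ of the month.
Days 1–7 hold the 1st Friday, 8–14 the 2nd, 15–21 the 3rd, 22–28 the 4th, 29–31 the 5th.
20 is in the range for the 3rd.

3rd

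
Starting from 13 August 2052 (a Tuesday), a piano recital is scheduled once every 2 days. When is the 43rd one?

The 43rd occurrence is 42 intervals after the first: 42 × 2 = 84 days after 13 August 2052.
August has 31 days — 18 days to the end of August leaves 66.
September has 30 days (36 left).
October has 31 days (5 left).
5 days into November → 5 November 2052.

5 November 2052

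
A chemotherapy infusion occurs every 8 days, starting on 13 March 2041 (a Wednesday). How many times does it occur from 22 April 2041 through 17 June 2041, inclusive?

8

Occurrences land 8·i days after 13 March 2041 for i = 0, 1, 2, …
22 April 2041 is 40 days after the start; 40 ÷ 8 = 5 remainder 0. First occurrence in the window: #6 on 22 April 2041 (5×8 = 40 days in).
17 June 2041 is 96 days after the start; 96 ÷ 8 = 12 remainder 0. Last occurrence in the window: #13 on 17 June 2041.
Occurrences #6 through #13: 8 in total.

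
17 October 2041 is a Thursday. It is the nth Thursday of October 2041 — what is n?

3rd

Day 17 falls in week ⌈17/7⌉ of the month.
Days 1–7 hold the 1st Thursday, 8–14 the 2nd, 15–21 the 3rd, 22–28 the 4th, 29–31 the 5th.
17 is in the range for the 3rd.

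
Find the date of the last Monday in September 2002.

The first Monday of September 2002 is September 2.
September 2002 has 30 days. Adding weeks: 2, 9, 16, 23, 30 — the last one ≤ 30 is the 30th.

30 September 2002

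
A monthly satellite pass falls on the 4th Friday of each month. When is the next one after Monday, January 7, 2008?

January 2008 starts on a Tuesday; its first Friday is the 4th, so the 4th Friday is the 25th — January 25, 2008.
January 25, 2008 is after January 7, 2008, so that is the next one.

January 25, 2008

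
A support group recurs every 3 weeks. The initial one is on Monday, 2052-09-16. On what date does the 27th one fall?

2054-03-16

The 27th occurrence is 26 intervals after the first: 26 × 21 = 546 days after 2052-09-16.
September has 30 days — 14 days to the end of September leaves 532.
From end of September to end of 2052 is 92 days (440 left).
2053 has 365 days (75 left).
January has 31 days (44 left).
February has 28 days (16 left).
16 days into March → 2054-03-16.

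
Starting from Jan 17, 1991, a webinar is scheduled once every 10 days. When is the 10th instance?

Apr 17, 1991

The 10th occurrence is 9 intervals after the first: 9 × 10 = 90 days after Jan 17, 1991.
Jan has 31 days — 14 days to the end of Jan leaves 76.
Feb has 28 days (48 left).
Mar has 31 days (17 left).
17 days into Apr → Apr 17, 1991.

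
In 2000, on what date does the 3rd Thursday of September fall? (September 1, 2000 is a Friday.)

September 2000 begins on a Friday, so the first Thursday is September 7 (6 days later).
The 3rd Thursday is 2 weeks later: 7 + 14 = 21.

21 September 2000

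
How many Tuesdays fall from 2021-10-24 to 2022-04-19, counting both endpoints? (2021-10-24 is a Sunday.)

26

2021-10-24 is a Sunday; the first Tuesday on or after it is 2021-10-26 (2 days later).
From 2021-10-26 to 2022-04-19: 5 + 30 + 31 + 31 + 28 + 31 + 19 = 175 days (rest of October, November, December, January, February, March, April).
175 ÷ 7 = 25 full weeks with remainder 0, so 25 more Tuesdays after the first → 26.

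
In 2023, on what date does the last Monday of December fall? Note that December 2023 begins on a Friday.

December 2023 begins on a Friday, so the first Monday is December 4 (3 days later).
December 2023 has 31 days. Adding weeks: 4, 11, 18, 25 — the last one ≤ 31 is the 25th.

2023-12-25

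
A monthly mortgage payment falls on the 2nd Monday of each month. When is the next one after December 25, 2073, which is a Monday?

December 2073 starts on a Friday; its first Monday is the 4th, so the 2nd Monday is the 11th — December 11, 2073.
That is not after December 25, 2073, so look at January 2074.
January 2074 starts on a Monday; its first Monday is the 1st, so the 2nd Monday is the 8th — January 8, 2074.

January 8, 2074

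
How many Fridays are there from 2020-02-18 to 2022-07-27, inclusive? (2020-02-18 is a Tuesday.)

2020-02-18 is a Tuesday; the first Friday on or after it is 2020-02-21 (3 days later).
From 2020-02-21 to 2022-07-27: 314 + 365 + 208 = 887 days (rest of 2020, 2021, to 2022-07-27 in 2022).
887 ÷ 7 = 126 full weeks with remainder 5, so 126 more Fridays after the first → 127.

127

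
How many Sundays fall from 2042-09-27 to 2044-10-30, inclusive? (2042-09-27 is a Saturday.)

2042-09-27 is a Saturday; the first Sunday on or after it is 2042-09-28 (1 day later).
From 2042-09-28 to 2044-10-30: 94 + 365 + 304 = 763 days (rest of 2042, 2043, to 2044-10-30 in 2044).
763 ÷ 7 = 109 full weeks with remainder 0, so 109 more Sundays after the first → 110.

110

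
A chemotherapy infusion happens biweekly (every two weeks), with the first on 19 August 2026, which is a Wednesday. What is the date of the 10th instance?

The 10th occurrence is 9 intervals after the first: 9 × 14 = 126 days after 19 August 2026.
August has 31 days — 12 days to the end of August leaves 114.
September has 30 days (84 left).
October has 31 days (53 left).
November has 30 days (23 left).
23 days into December → 23 December 2026.

23 December 2026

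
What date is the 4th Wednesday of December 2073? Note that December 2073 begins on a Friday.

2073-12-27

December 2073 begins on a Friday, so the first Wednesday is December 6 (5 days later).
The 4th Wednesday is 3 weeks later: 6 + 21 = 27.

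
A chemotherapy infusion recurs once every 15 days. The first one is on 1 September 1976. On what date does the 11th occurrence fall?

The 11th occurrence is 10 intervals after the first: 10 × 15 = 150 days after 1 September 1976.
September has 30 days — 29 days to the end of September leaves 121.
October has 31 days (90 left).
November has 30 days (60 left).
December has 31 days (29 left).
29 days into January → 29 January 1977.

29 January 1977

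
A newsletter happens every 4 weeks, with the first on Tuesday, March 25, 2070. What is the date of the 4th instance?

The 4th occurrence is 3 intervals after the first: 3 × 28 = 84 days after March 25, 2070.
March has 31 days — 6 days to the end of March leaves 78.
April has 30 days (48 left).
May has 31 days (17 left).
17 days into June → June 17, 2070.

June 17, 2070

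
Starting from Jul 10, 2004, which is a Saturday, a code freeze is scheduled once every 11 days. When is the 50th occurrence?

The 50th occurrence is 49 intervals after the first: 49 × 11 = 539 days after Jul 10, 2004.
Jul has 31 days — 21 days to the end of Jul leaves 518.
From end of Jul to end of 2004 is 153 days (365 left).
Jan has 31 days (334 left).
Feb has 28 days (306 left).
Mar has 31 days (275 left).
Apr has 30 days (245 left).
May has 31 days (214 left).
Jun has 30 days (184 left).
Jul has 31 days (153 left).
Aug has 31 days (122 left).
Sep has 30 days (92 left).
Oct has 31 days (61 left).
Nov has 30 days (31 left).
31 days into Dec → Dec 31, 2005.

Dec 31, 2005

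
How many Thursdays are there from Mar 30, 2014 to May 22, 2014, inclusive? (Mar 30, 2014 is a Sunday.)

Mar 30, 2014 is a Sunday; the first Thursday on or after it is Apr 3, 2014 (4 days later).
From Apr 3, 2014 to May 22, 2014: 27 + 22 = 49 days (rest of Apr, May).
49 ÷ 7 = 7 full weeks with remainder 0, so 7 more Thursdays after the first → 8.

8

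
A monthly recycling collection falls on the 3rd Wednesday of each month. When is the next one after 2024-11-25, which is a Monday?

November 2024 starts on a Friday; its first Wednesday is the 6th, so the 3rd Wednesday is the 20th — 2024-11-20.
That is not after 2024-11-25, so look at December 2024.
December 2024 starts on a Sunday; its first Wednesday is the 4th, so the 3rd Wednesday is the 18th — 2024-12-18.

2024-12-18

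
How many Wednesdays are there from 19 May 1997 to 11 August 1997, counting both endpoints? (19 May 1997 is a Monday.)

19 May 1997 is a Monday; the first Wednesday on or after it is 21 May 1997 (2 days later).
From 21 May 1997 to 11 August 1997: 10 + 30 + 31 + 11 = 82 days (rest of May, June, July, August).
82 ÷ 7 = 11 full weeks with remainder 5, so 11 more Wednesdays after the first → 12.

12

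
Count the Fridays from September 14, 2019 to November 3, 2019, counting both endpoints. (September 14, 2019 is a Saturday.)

September 14, 2019 is a Saturday; the first Friday on or after it is September 20, 2019 (6 days later).
From September 20, 2019 to November 3, 2019: 10 + 31 + 3 = 44 days (rest of September, October, November).
44 ÷ 7 = 6 full weeks with remainder 2, so 6 more Fridays after the first → 7.

7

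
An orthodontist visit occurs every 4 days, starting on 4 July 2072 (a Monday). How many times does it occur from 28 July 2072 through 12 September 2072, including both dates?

Occurrences land 4·i days after 4 July 2072 for i = 0, 1, 2, …
28 July 2072 is 24 days after the start; 24 ÷ 4 = 6 remainder 0. First occurrence in the window: #7 on 28 July 2072 (6×4 = 24 days in).
12 September 2072 is 70 days after the start; 70 ÷ 4 = 17 remainder 2. Last occurrence in the window: #18 on 10 September 2072.
Occurrences #7 through #18: 12 in total.

12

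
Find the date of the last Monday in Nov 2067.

Nov 28, 2067

The first Monday of Nov 2067 is Nov 7.
Nov 2067 has 30 days. Adding weeks: 7, 14, 21, 28 — the last one ≤ 30 is the 28th.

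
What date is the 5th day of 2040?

Jan 5, 2040

5 into Jan → Jan 5.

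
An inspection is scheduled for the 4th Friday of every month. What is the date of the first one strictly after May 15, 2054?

May 22, 2054

May 2054 starts on a Friday; its first Friday is the 1st, so the 4th Friday is the 22nd — May 22, 2054.
May 22, 2054 is after May 15, 2054, so that is the next one.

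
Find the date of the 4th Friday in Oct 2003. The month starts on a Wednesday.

Oct 24, 2003

Oct 2003 begins on a Wednesday, so the first Friday is Oct 3 (2 days later).
The 4th Friday is 3 weeks later: 3 + 21 = 24.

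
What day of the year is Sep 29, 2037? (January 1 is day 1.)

272

Days in months before Sep: 31 + 28 + 31 + 30 + 31 + 30 + 31 + 31 = 243.
Plus 29 days into Sep → day 272.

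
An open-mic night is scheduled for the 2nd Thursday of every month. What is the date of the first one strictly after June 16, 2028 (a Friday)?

June 2028 starts on a Thursday; its first Thursday is the 1st, so the 2nd Thursday is the 8th — June 8, 2028.
That is not after June 16, 2028, so look at July 2028.
July 2028 starts on a Saturday; its first Thursday is the 6th, so the 2nd Thursday is the 13th — July 13, 2028.

July 13, 2028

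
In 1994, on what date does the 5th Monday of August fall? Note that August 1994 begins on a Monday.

August 29, 1994

August 1994 begins on a Monday, so the first Monday is August 1.
The 5th Monday is 4 weeks later: 1 + 28 = 29.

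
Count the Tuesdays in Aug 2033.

Aug 1, 2033 is a Monday; the first Tuesday on or after it is Aug 2, 2033 (1 day later).
From Aug 2, 2033 to Aug 31, 2033 is 31 − 2 = 29 days.
29 ÷ 7 = 4 full weeks with remainder 1, so 4 more Tuesdays after the first → 5.

5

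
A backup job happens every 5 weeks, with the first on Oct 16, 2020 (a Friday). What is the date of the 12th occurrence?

Nov 5, 2021

The 12th occurrence is 11 intervals after the first: 11 × 35 = 385 days after Oct 16, 2020.
Oct has 31 days — 15 days to the end of Oct leaves 370.
Nov has 30 days (340 left).
Dec has 31 days (309 left).
Jan has 31 days (278 left).
Feb has 28 days (250 left).
Mar has 31 days (219 left).
Apr has 30 days (189 left).
May has 31 days (158 left).
Jun has 30 days (128 left).
Jul has 31 days (97 left).
Aug has 31 days (66 left).
Sep has 30 days (36 left).
Oct has 31 days (5 left).
5 days into Nov → Nov 5, 2021.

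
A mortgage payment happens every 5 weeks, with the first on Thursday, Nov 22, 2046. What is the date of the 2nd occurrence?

The 2nd occurrence is 1 interval after the first: 1 × 35 = 35 days after Nov 22, 2046.
Nov has 30 days — 8 days to the end of Nov leaves 27.
27 days into Dec → Dec 27, 2046.

Dec 27, 2046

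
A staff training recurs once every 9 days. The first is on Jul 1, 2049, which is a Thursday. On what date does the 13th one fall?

The 13th occurrence is 12 intervals after the first: 12 × 9 = 108 days after Jul 1, 2049.
Jul has 31 days — 30 days to the end of Jul leaves 78.
Aug has 31 days (47 left).
Sep has 30 days (17 left).
17 days into Oct → Oct 17, 2049.

Oct 17, 2049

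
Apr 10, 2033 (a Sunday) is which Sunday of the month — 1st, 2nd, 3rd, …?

2nd

Day 10 falls in week ⌈10/7⌉ of the month.
Days 1–7 hold the 1st Sunday, 8–14 the 2nd, 15–21 the 3rd, 22–28 the 4th, 29–31 the 5th.
10 is in the range for the 2nd.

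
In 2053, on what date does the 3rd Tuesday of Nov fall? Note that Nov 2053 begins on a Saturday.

Nov 2053 begins on a Saturday, so the first Tuesday is Nov 4 (3 days later).
The 3rd Tuesday is 2 weeks later: 4 + 14 = 18.

Nov 18, 2053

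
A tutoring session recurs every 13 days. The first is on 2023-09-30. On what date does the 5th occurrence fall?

The 5th occurrence is 4 intervals after the first: 4 × 13 = 52 days after 2023-09-30.
September has 30 days — 0 days to the end of September leaves 52.
October has 31 days (21 left).
21 days into November → 2023-11-21.

2023-11-21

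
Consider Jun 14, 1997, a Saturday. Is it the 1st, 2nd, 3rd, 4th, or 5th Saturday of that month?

2nd

Day 14 falls in week ⌈14/7⌉ of the month.
Days 1–7 hold the 1st Saturday, 8–14 the 2nd, 15–21 the 3rd, 22–28 the 4th, 29–31 the 5th.
14 is in the range for the 2nd.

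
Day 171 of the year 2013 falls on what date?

20 June 2013

January has 31 days (171 − 31 = 140 remain).
February has 28 days (140 − 28 = 112 remain).
March has 31 days (112 − 31 = 81 remain).
April has 30 days (81 − 30 = 51 remain).
May has 31 days (51 − 31 = 20 remain).
20 into June → June 20.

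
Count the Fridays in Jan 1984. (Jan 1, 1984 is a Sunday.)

4

Jan 1, 1984 is a Sunday; the first Friday on or after it is Jan 6, 1984 (5 days later).
From Jan 6, 1984 to Jan 31, 1984 is 31 − 6 = 25 days.
25 ÷ 7 = 3 full weeks with remainder 4, so 3 more Fridays after the first → 4.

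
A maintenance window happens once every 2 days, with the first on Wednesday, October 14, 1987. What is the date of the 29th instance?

The 29th occurrence is 28 intervals after the first: 28 × 2 = 56 days after October 14, 1987.
October has 31 days — 17 days to the end of October leaves 39.
November has 30 days (9 left).
9 days into December → December 9, 1987.

December 9, 1987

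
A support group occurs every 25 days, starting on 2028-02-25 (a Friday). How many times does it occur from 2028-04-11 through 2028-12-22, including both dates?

11

Occurrences land 25·i days after 2028-02-25 for i = 0, 1, 2, …
2028-04-11 is 46 days after the start; 46 ÷ 25 = 1 remainder 21; since the remainder is 21, round up to i = 2. First occurrence in the window: #3 on 2028-04-15 (2×25 = 50 days in).
2028-12-22 is 301 days after the start; 301 ÷ 25 = 12 remainder 1. Last occurrence in the window: #13 on 2028-12-21.
Occurrences #3 through #13: 11 in total.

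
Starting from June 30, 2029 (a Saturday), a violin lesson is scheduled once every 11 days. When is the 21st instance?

The 21st occurrence is 20 intervals after the first: 20 × 11 = 220 days after June 30, 2029.
June has 30 days — 0 days to the end of June leaves 220.
July has 31 days (189 left).
August has 31 days (158 left).
September has 30 days (128 left).
October has 31 days (97 left).
November has 30 days (67 left).
December has 31 days (36 left).
January has 31 days (5 left).
5 days into February → February 5, 2030.

February 5, 2030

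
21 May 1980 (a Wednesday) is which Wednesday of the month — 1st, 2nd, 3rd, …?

3rd

Day 21 falls in week ⌈21/7⌉ of the month.
Days 1–7 hold the 1st Wednesday, 8–14 the 2nd, 15–21 the 3rd, 22–28 the 4th, 29–31 the 5th.
21 is in the range for the 3rd.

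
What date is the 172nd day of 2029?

2029-06-21

January has 31 days (172 − 31 = 141 remain).
February has 28 days (141 − 28 = 113 remain).
March has 31 days (113 − 31 = 82 remain).
April has 30 days (82 − 30 = 52 remain).
May has 31 days (52 − 31 = 21 remain).
21 into June → June 21.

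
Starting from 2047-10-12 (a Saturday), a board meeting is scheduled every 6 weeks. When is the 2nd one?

2047-11-23

The 2nd occurrence is 1 interval after the first: 1 × 42 = 42 days after 2047-10-12.
October has 31 days — 19 days to the end of October leaves 23.
23 days into November → 2047-11-23.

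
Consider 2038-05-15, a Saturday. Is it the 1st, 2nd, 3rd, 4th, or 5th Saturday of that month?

3rd

Day 15 falls in week ⌈15/7⌉ of the month.
Days 1–7 hold the 1st Saturday, 8–14 the 2nd, 15–21 the 3rd, 22–28 the 4th, 29–31 the 5th.
15 is in the range for the 3rd.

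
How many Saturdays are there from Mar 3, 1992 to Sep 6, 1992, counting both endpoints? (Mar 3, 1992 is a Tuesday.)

Mar 3, 1992 is a Tuesday; the first Saturday on or after it is Mar 7, 1992 (4 days later).
From Mar 7, 1992 to Sep 6, 1992: 24 + 30 + 31 + 30 + 31 + 31 + 6 = 183 days (rest of Mar, Apr, May, Jun, Jul, Aug, Sep).
183 ÷ 7 = 26 full weeks with remainder 1, so 26 more Saturdays after the first → 27.

27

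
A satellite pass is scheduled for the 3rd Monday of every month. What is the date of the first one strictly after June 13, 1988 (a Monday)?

June 20, 1988

June 1988 starts on a Wednesday; its first Monday is the 6th, so the 3rd Monday is the 20th — June 20, 1988.
June 20, 1988 is after June 13, 1988, so that is the next one.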